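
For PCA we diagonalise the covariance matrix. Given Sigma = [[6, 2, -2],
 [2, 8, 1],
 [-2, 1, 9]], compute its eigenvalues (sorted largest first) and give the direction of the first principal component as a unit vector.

Step 1 — characteristic polynomial p(λ) = det(λI - Sigma) = λ³ - tr·λ² + c_1·λ - det, where tr = trace, c_1 = sum of the principal 2×2 minors, det = det(Sigma):
  tr = 6 + 8 + 9 = 23,
  c_1 = (6·8 - (2)²) + (6·9 - (-2)²) + (8·9 - (1)²) = 44 + 50 + 71 = 165,
  det = 6·(8·9 - (1)²) - (2)·((2)·9 - (1)·(-2)) + (-2)·((2)·(1) - 8·(-2)) = 6·(71) - (2)·(20) + (-2)·(18) = 350.
  So p(λ) = λ³ - 23λ² + 165λ - 350.
Step 2 — look for an integer root (rational root theorem: any rational root is an integer divisor of 350). Testing λ = 10:
  p(10) = 1000 - 2300 + 1650 - 350 = 0  ✓
  Dividing out (λ - 10): p(λ) = (λ - 10)(λ² - 13λ + 35).
Step 3 — remaining eigenvalues from the quadratic λ² - 13λ + 35 = 0:
  Δ = 13² - 4·35 = 169 - 140 = 29,  λ = (13 ± √29)/2 = (13 ± 5.3852)/2 ≈ 9.1926 or 3.8074.
  Sorted: λ_1 = 10,  λ_2 = 9.1926,  λ_3 = 3.8074  (check: sum = 23 = tr ✓).

Step 4 — unit eigenvector for λ_1 = 10: v spans the null space of (Sigma - λ_1 I), whose rows are
  r_1 = (-4, 2, -2),  r_2 = (2, -2, 1),  r_3 = (-2, 1, -1).
  v is orthogonal to every row, so take v ∝ r_1 × r_2 = ((2)·(1) - (-2)·(-2), (-2)·(2) - (-4)·(1), (-4)·(-2) - (2)·(2)) = (-2, 0, 4).
  Rescale (divide by 2; multiply by -1 so the first nonzero entry is positive): u = (1, 0, -2).
  ||u|| = √((1)² + (0)² + (-2)²) = √(5) ≈ 2.2361,  v_1 = u/||u|| ≈ (0.4472, 0, -0.8944) (||v_1|| = 1).

λ_1 = 10,  λ_2 = 9.1926,  λ_3 = 3.8074;  v_1 ≈ (0.4472, 0, -0.8944)


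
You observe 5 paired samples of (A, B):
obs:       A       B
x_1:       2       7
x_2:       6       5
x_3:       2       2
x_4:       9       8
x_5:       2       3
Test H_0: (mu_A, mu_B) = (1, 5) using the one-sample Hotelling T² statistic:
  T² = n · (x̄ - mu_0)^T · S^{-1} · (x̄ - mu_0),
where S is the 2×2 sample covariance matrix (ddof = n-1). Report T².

Step 1 — sample mean vector:
  mean(A) = (2 + 6 + 2 + 9 + 2) / 5 = 21/5 = 4.2
  mean(B) = (7 + 5 + 2 + 8 + 3) / 5 = 25/5 = 5
  x̄ = (4.2, 5),  deviation x̄ - mu_0 = (4.2, 5) - (1, 5) = (3.2, 0).

Step 2 — sample covariance matrix, S[i,j] = (1/(n-1)) · Σ_k (x_{k,i} - mean_i) · (x_{k,j} - mean_j), divisor n-1 = 4:
  S[A,A] = ((-2.2)·(-2.2) + (1.8)·(1.8) + (-2.2)·(-2.2) + (4.8)·(4.8) + (-2.2)·(-2.2)) / 4 = 40.8/4 = 10.2
  S[A,B] = ((-2.2)·(2) + (1.8)·(0) + (-2.2)·(-3) + (4.8)·(3) + (-2.2)·(-2)) / 4 = 21/4 = 5.25
  S[B,B] = ((2)·(2) + (0)·(0) + (-3)·(-3) + (3)·(3) + (-2)·(-2)) / 4 = 26/4 = 6.5
  S = [[10.2, 5.25],
 [5.25, 6.5]].

Step 3 — invert S. det(S) = 10.2·6.5 - (5.25)² = 38.7375.
  S^{-1} = (1/det) · [[d, -b], [-b, a]] = [[0.1678, -0.1355],
 [-0.1355, 0.2633]].

Step 4 — quadratic form (x̄ - mu_0)^T · S^{-1} · (x̄ - mu_0):
  S^{-1} · (x̄ - mu_0) = (0.5369, -0.4337),
  (x̄ - mu_0)^T · [...] = (3.2)·(0.5369) + (0)·(-0.4337) = 1.7182.

Step 5 — scale by n: T² = 5 · 1.7182 = 8.5912.

T² ≈ 8.5912


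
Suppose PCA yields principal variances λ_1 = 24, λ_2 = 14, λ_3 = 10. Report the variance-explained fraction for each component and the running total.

Step 1 — total variance = trace(Sigma) = Σ λ_i = 24 + 14 + 10 = 48.

Step 2 — fraction explained by component i = λ_i / Σ λ:
  PC1: 24/48 = 0.5
  PC2: 14/48 = 0.2917
  PC3: 10/48 = 0.2083

Step 3 — cumulative fraction after k components = (λ_1 + ... + λ_k) / Σ λ:
  k = 1: 24/48 = 0.5
  k = 2: (24 + 14)/48 = 38/48 = 0.7917
  k = 3: (24 + 14 + 10)/48 = 48/48 = 1

Summary (fraction, with percent):

explained: PC1 0.5 (50%), PC2 0.2917 (29.17%), PC3 0.2083 (20.83%);  cumulative: 0.5, 0.7917, 1


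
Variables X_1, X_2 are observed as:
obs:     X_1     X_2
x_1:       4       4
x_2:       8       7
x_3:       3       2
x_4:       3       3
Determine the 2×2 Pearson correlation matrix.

Step 1 — column means:
  mean(X_1) = (4 + 8 + 3 + 3) / 4 = 18/4 = 4.5
  mean(X_2) = (4 + 7 + 2 + 3) / 4 = 16/4 = 4

Step 2 — sample variances and covariances s[i,j] = (1/(n-1)) · Σ_k (x_{k,i} - mean_i) · (x_{k,j} - mean_j), with n-1 = 3:
  s[X_1,X_1] = ((-0.5)·(-0.5) + (3.5)·(3.5) + (-1.5)·(-1.5) + (-1.5)·(-1.5)) / 3 = 17/3 = 5.6667
  s[X_1,X_2] = ((-0.5)·(0) + (3.5)·(3) + (-1.5)·(-2) + (-1.5)·(-1)) / 3 = 15/3 = 5
  s[X_2,X_2] = ((0)·(0) + (3)·(3) + (-2)·(-2) + (-1)·(-1)) / 3 = 14/3 = 4.6667
  Sample standard deviations s_i = √(s[i,i]):
  s(X_1) = √(5.6667) = 2.3805
  s(X_2) = √(4.6667) = 2.1602

Step 3 — r_{ij} = s_{ij} / (s_i · s_j):
  r[X_1,X_1] = 1 (diagonal).
  r[X_1,X_2] = 5 / (2.3805 · 2.1602) = 5 / 5.1424 = 0.9723
  r[X_2,X_2] = 1 (diagonal).

R is symmetric with unit diagonal. Assembling:

R = [[1, 0.9723],
 [0.9723, 1]]


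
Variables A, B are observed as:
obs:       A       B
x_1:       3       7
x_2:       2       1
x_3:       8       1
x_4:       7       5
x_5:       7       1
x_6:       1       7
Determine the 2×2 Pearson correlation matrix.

Step 1 — column means:
  mean(A) = (3 + 2 + 8 + 7 + 7 + 1) / 6 = 28/6 = 4.6667
  mean(B) = (7 + 1 + 1 + 5 + 1 + 7) / 6 = 22/6 = 3.6667

Step 2 — sample variances and covariances s[i,j] = (1/(n-1)) · Σ_k (x_{k,i} - mean_i) · (x_{k,j} - mean_j), with n-1 = 5:
  s[A,A] = ((-1.6667)·(-1.6667) + (-2.6667)·(-2.6667) + (3.3333)·(3.3333) + (2.3333)·(2.3333) + (2.3333)·(2.3333) + (-3.6667)·(-3.6667)) / 5 = 45.3333/5 = 9.0667
  s[A,B] = ((-1.6667)·(3.3333) + (-2.6667)·(-2.6667) + (3.3333)·(-2.6667) + (2.3333)·(1.3333) + (2.3333)·(-2.6667) + (-3.6667)·(3.3333)) / 5 = -22.6667/5 = -4.5333
  s[B,B] = ((3.3333)·(3.3333) + (-2.6667)·(-2.6667) + (-2.6667)·(-2.6667) + (1.3333)·(1.3333) + (-2.6667)·(-2.6667) + (3.3333)·(3.3333)) / 5 = 45.3333/5 = 9.0667
  Sample standard deviations s_i = √(s[i,i]):
  s(A) = √(9.0667) = 3.0111
  s(B) = √(9.0667) = 3.0111

Step 3 — r_{ij} = s_{ij} / (s_i · s_j):
  r[A,A] = 1 (diagonal).
  r[A,B] = -4.5333 / (3.0111 · 3.0111) = -4.5333 / 9.0667 = -0.5
  r[B,B] = 1 (diagonal).

R is symmetric with unit diagonal. Assembling:

R = [[1, -0.5],
 [-0.5, 1]]


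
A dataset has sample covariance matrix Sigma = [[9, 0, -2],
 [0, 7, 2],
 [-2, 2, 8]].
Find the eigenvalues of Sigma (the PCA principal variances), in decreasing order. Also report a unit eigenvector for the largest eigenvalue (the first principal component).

Step 1 — characteristic polynomial p(λ) = det(λI - Sigma) = λ³ - tr·λ² + c_1·λ - det, where tr = trace, c_1 = sum of the principal 2×2 minors, det = det(Sigma):
  tr = 9 + 7 + 8 = 24,
  c_1 = (9·7 - (0)²) + (9·8 - (-2)²) + (7·8 - (2)²) = 63 + 68 + 52 = 183,
  det = 9·(7·8 - (2)²) - (0)·((0)·8 - (2)·(-2)) + (-2)·((0)·(2) - 7·(-2)) = 9·(52) - (0)·(4) + (-2)·(14) = 440.
  So p(λ) = λ³ - 24λ² + 183λ - 440.
Step 2 — look for an integer root (rational root theorem: any rational root is an integer divisor of 440). Testing λ = 5:
  p(5) = 125 - 600 + 915 - 440 = 0  ✓
  Dividing out (λ - 5): p(λ) = (λ - 5)(λ² - 19λ + 88).
Step 3 — remaining eigenvalues from the quadratic λ² - 19λ + 88 = 0:
  Δ = 19² - 4·88 = 361 - 352 = 9,  λ = (19 ± √9)/2 = (19 ± 3)/2 = 11 or 8.
  Sorted: λ_1 = 11,  λ_2 = 8,  λ_3 = 5  (check: sum = 24 = tr ✓).

Step 4 — unit eigenvector for λ_1 = 11: v spans the null space of (Sigma - λ_1 I), whose rows are
  r_1 = (-2, 0, -2),  r_2 = (0, -4, 2),  r_3 = (-2, 2, -3).
  v is orthogonal to every row, so take v ∝ r_1 × r_2 = ((0)·(2) - (-2)·(-4), (-2)·(0) - (-2)·(2), (-2)·(-4) - (0)·(0)) = (-8, 4, 8).
  Rescale (divide by 4; multiply by -1 so the first nonzero entry is positive): u = (2, -1, -2).
  ||u|| = √((2)² + (-1)² + (-2)²) = √(9) = 3,  v_1 = u/||u|| ≈ (0.6667, -0.3333, -0.6667) (||v_1|| = 1).

λ_1 = 11,  λ_2 = 8,  λ_3 = 5;  v_1 ≈ (0.6667, -0.3333, -0.6667)


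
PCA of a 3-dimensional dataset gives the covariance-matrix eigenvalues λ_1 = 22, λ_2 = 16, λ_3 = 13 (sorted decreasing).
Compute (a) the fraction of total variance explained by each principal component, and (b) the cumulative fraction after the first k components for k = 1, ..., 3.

Step 1 — total variance = trace(Sigma) = Σ λ_i = 22 + 16 + 13 = 51.

Step 2 — fraction explained by component i = λ_i / Σ λ:
  PC1: 22/51 = 0.4314
  PC2: 16/51 = 0.3137
  PC3: 13/51 = 0.2549

Step 3 — cumulative fraction after k components = (λ_1 + ... + λ_k) / Σ λ:
  k = 1: 22/51 = 0.4314
  k = 2: (22 + 16)/51 = 38/51 = 0.7451
  k = 3: (22 + 16 + 13)/51 = 51/51 = 1

Summary (fraction, with percent):

explained: PC1 0.4314 (43.14%), PC2 0.3137 (31.37%), PC3 0.2549 (25.49%);  cumulative: 0.4314, 0.7451, 1


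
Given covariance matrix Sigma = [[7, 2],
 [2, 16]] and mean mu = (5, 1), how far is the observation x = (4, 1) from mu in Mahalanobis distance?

Step 1 — centre the observation: (x - mu) = (-1, 0).

Step 2 — invert Sigma. det(Sigma) = 7·16 - (2)² = 108.
  Sigma^{-1} = (1/det) · [[d, -b], [-b, a]] = [[0.1481, -0.0185],
 [-0.0185, 0.0648]].

Step 3 — form the quadratic (x - mu)^T · Sigma^{-1} · (x - mu):
  Sigma^{-1} · (x - mu) = (-0.1481, 0.0185).
  (x - mu)^T · [Sigma^{-1} · (x - mu)] = (-1)·(-0.1481) + (0)·(0.0185) = 0.1481.

Step 4 — take square root: d = √(0.1481) ≈ 0.3849.

d(x, mu) = √(0.1481) ≈ 0.3849


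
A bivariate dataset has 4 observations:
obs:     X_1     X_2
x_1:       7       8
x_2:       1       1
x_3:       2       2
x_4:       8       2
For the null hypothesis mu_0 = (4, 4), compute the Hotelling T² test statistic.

Step 1 — sample mean vector:
  mean(X_1) = (7 + 1 + 2 + 8) / 4 = 18/4 = 4.5
  mean(X_2) = (8 + 1 + 2 + 2) / 4 = 13/4 = 3.25
  x̄ = (4.5, 3.25),  deviation x̄ - mu_0 = (4.5, 3.25) - (4, 4) = (0.5, -0.75).

Step 2 — sample covariance matrix, S[i,j] = (1/(n-1)) · Σ_k (x_{k,i} - mean_i) · (x_{k,j} - mean_j), divisor n-1 = 3:
  S[X_1,X_1] = ((2.5)·(2.5) + (-3.5)·(-3.5) + (-2.5)·(-2.5) + (3.5)·(3.5)) / 3 = 37/3 = 12.3333
  S[X_1,X_2] = ((2.5)·(4.75) + (-3.5)·(-2.25) + (-2.5)·(-1.25) + (3.5)·(-1.25)) / 3 = 18.5/3 = 6.1667
  S[X_2,X_2] = ((4.75)·(4.75) + (-2.25)·(-2.25) + (-1.25)·(-1.25) + (-1.25)·(-1.25)) / 3 = 30.75/3 = 10.25
  S = [[12.3333, 6.1667],
 [6.1667, 10.25]].

Step 3 — invert S. det(S) = 12.3333·10.25 - (6.1667)² = 88.3889.
  S^{-1} = (1/det) · [[d, -b], [-b, a]] = [[0.116, -0.0698],
 [-0.0698, 0.1395]].

Step 4 — quadratic form (x̄ - mu_0)^T · S^{-1} · (x̄ - mu_0):
  S^{-1} · (x̄ - mu_0) = (0.1103, -0.1395),
  (x̄ - mu_0)^T · [...] = (0.5)·(0.1103) + (-0.75)·(-0.1395) = 0.1598.

Step 5 — scale by n: T² = 4 · 0.1598 = 0.6392.

T² ≈ 0.6392


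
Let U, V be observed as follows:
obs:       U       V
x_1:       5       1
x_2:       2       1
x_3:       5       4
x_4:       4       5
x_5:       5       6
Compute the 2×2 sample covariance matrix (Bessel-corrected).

Step 1 — column means:
  mean(U) = (5 + 2 + 5 + 4 + 5) / 5 = 21/5 = 4.2
  mean(V) = (1 + 1 + 4 + 5 + 6) / 5 = 17/5 = 3.4

Step 2 — sample covariance S[i,j] = (1/(n-1)) · Σ_k (x_{k,i} - mean_i) · (x_{k,j} - mean_j), with n-1 = 4.
  S[U,U] = ((0.8)·(0.8) + (-2.2)·(-2.2) + (0.8)·(0.8) + (-0.2)·(-0.2) + (0.8)·(0.8)) / 4 = 6.8/4 = 1.7
  S[U,V] = ((0.8)·(-2.4) + (-2.2)·(-2.4) + (0.8)·(0.6) + (-0.2)·(1.6) + (0.8)·(2.6)) / 4 = 5.6/4 = 1.4
  S[V,V] = ((-2.4)·(-2.4) + (-2.4)·(-2.4) + (0.6)·(0.6) + (1.6)·(1.6) + (2.6)·(2.6)) / 4 = 21.2/4 = 5.3

S is symmetric (S[j,i] = S[i,j]). Assembling:

S = [[1.7, 1.4],
 [1.4, 5.3]]


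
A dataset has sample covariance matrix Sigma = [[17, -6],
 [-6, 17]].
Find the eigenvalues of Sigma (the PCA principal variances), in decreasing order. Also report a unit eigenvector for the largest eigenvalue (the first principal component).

Step 1 — characteristic polynomial of 2×2 Sigma:
  det(Sigma - λI) = λ² - trace · λ + det = 0.
  trace = 17 + 17 = 34, det = 17·17 - (-6)² = 253.
Step 2 — discriminant:
  Δ = trace² - 4·det = 1156 - 1012 = 144.
Step 3 — eigenvalues:
  λ = (trace ± √Δ)/2 = (34 ± 12)/2,
  λ_1 = 23,  λ_2 = 11.

Step 4 — unit eigenvector for λ_1: solve (Sigma - λ_1 I)v = 0. First row:
  (17 - 23)·v_x + (-6)·v_y = 0, i.e. (-6)·v_x + (-6)·v_y = 0,
  so v ∝ (b, λ_1 - a) = (-6, 6); multiply by -1 so the first entry is positive: u = (6, -6).
  ||u|| = √((6)² + (-6)²) = √(72) ≈ 8.4853,
  v_1 = u/||u|| ≈ (0.7071, -0.7071) (||v_1|| = 1).

λ_1 = 23,  λ_2 = 11;  v_1 ≈ (0.7071, -0.7071)


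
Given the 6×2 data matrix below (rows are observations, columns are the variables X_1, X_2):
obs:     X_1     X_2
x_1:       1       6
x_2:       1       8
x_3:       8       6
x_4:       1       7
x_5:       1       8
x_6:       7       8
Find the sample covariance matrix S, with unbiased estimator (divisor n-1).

Step 1 — column means:
  mean(X_1) = (1 + 1 + 8 + 1 + 1 + 7) / 6 = 19/6 = 3.1667
  mean(X_2) = (6 + 8 + 6 + 7 + 8 + 8) / 6 = 43/6 = 7.1667

Step 2 — sample covariance S[i,j] = (1/(n-1)) · Σ_k (x_{k,i} - mean_i) · (x_{k,j} - mean_j), with n-1 = 5.
  S[X_1,X_1] = ((-2.1667)·(-2.1667) + (-2.1667)·(-2.1667) + (4.8333)·(4.8333) + (-2.1667)·(-2.1667) + (-2.1667)·(-2.1667) + (3.8333)·(3.8333)) / 5 = 56.8333/5 = 11.3667
  S[X_1,X_2] = ((-2.1667)·(-1.1667) + (-2.1667)·(0.8333) + (4.8333)·(-1.1667) + (-2.1667)·(-0.1667) + (-2.1667)·(0.8333) + (3.8333)·(0.8333)) / 5 = -3.1667/5 = -0.6333
  S[X_2,X_2] = ((-1.1667)·(-1.1667) + (0.8333)·(0.8333) + (-1.1667)·(-1.1667) + (-0.1667)·(-0.1667) + (0.8333)·(0.8333) + (0.8333)·(0.8333)) / 5 = 4.8333/5 = 0.9667

S is symmetric (S[j,i] = S[i,j]). Assembling:

S = [[11.3667, -0.6333],
 [-0.6333, 0.9667]]


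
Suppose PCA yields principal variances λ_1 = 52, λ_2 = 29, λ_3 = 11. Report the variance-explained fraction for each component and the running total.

Step 1 — total variance = trace(Sigma) = Σ λ_i = 52 + 29 + 11 = 92.

Step 2 — fraction explained by component i = λ_i / Σ λ:
  PC1: 52/92 = 0.5652
  PC2: 29/92 = 0.3152
  PC3: 11/92 = 0.1196

Step 3 — cumulative fraction after k components = (λ_1 + ... + λ_k) / Σ λ:
  k = 1: 52/92 = 0.5652
  k = 2: (52 + 29)/92 = 81/92 = 0.8804
  k = 3: (52 + 29 + 11)/92 = 92/92 = 1

Summary (fraction, with percent):

explained: PC1 0.5652 (56.52%), PC2 0.3152 (31.52%), PC3 0.1196 (11.96%);  cumulative: 0.5652, 0.8804, 1


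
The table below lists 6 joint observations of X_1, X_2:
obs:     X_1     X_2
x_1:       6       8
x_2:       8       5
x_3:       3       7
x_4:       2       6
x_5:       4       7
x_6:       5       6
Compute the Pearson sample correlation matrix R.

Step 1 — column means:
  mean(X_1) = (6 + 8 + 3 + 2 + 4 + 5) / 6 = 28/6 = 4.6667
  mean(X_2) = (8 + 5 + 7 + 6 + 7 + 6) / 6 = 39/6 = 6.5

Step 2 — sample variances and covariances s[i,j] = (1/(n-1)) · Σ_k (x_{k,i} - mean_i) · (x_{k,j} - mean_j), with n-1 = 5:
  s[X_1,X_1] = ((1.3333)·(1.3333) + (3.3333)·(3.3333) + (-1.6667)·(-1.6667) + (-2.6667)·(-2.6667) + (-0.6667)·(-0.6667) + (0.3333)·(0.3333)) / 5 = 23.3333/5 = 4.6667
  s[X_1,X_2] = ((1.3333)·(1.5) + (3.3333)·(-1.5) + (-1.6667)·(0.5) + (-2.6667)·(-0.5) + (-0.6667)·(0.5) + (0.3333)·(-0.5)) / 5 = -3/5 = -0.6
  s[X_2,X_2] = ((1.5)·(1.5) + (-1.5)·(-1.5) + (0.5)·(0.5) + (-0.5)·(-0.5) + (0.5)·(0.5) + (-0.5)·(-0.5)) / 5 = 5.5/5 = 1.1
  Sample standard deviations s_i = √(s[i,i]):
  s(X_1) = √(4.6667) = 2.1602
  s(X_2) = √(1.1) = 1.0488

Step 3 — r_{ij} = s_{ij} / (s_i · s_j):
  r[X_1,X_1] = 1 (diagonal).
  r[X_1,X_2] = -0.6 / (2.1602 · 1.0488) = -0.6 / 2.2657 = -0.2648
  r[X_2,X_2] = 1 (diagonal).

R is symmetric with unit diagonal. Assembling:

R = [[1, -0.2648],
 [-0.2648, 1]]


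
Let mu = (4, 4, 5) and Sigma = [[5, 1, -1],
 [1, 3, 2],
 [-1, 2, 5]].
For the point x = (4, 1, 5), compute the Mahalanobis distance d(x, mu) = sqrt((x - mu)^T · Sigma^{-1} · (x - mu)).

Step 1 — centre the observation: (x - mu) = (0, -3, 0).

Step 2 — invert Sigma (cofactor / det for 3×3, or solve directly):
  Sigma^{-1} = [[0.2558, -0.1628, 0.1163],
 [-0.1628, 0.5581, -0.2558],
 [0.1163, -0.2558, 0.3256]].

Step 3 — form the quadratic (x - mu)^T · Sigma^{-1} · (x - mu):
  Sigma^{-1} · (x - mu) = (0.4884, -1.6744, 0.7674).
  (x - mu)^T · [Sigma^{-1} · (x - mu)] = (0)·(0.4884) + (-3)·(-1.6744) + (0)·(0.7674) = 5.0233.

Step 4 — take square root: d = √(5.0233) ≈ 2.2413.

d(x, mu) = √(5.0233) ≈ 2.2413


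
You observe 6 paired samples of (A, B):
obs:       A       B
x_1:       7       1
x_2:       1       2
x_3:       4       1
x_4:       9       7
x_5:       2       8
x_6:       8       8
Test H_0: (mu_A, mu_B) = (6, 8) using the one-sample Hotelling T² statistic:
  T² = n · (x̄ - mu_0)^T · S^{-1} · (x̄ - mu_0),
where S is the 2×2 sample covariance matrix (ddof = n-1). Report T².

Step 1 — sample mean vector:
  mean(A) = (7 + 1 + 4 + 9 + 2 + 8) / 6 = 31/6 = 5.1667
  mean(B) = (1 + 2 + 1 + 7 + 8 + 8) / 6 = 27/6 = 4.5
  x̄ = (5.1667, 4.5),  deviation x̄ - mu_0 = (5.1667, 4.5) - (6, 8) = (-0.8333, -3.5).

Step 2 — sample covariance matrix, S[i,j] = (1/(n-1)) · Σ_k (x_{k,i} - mean_i) · (x_{k,j} - mean_j), divisor n-1 = 5:
  S[A,A] = ((1.8333)·(1.8333) + (-4.1667)·(-4.1667) + (-1.1667)·(-1.1667) + (3.8333)·(3.8333) + (-3.1667)·(-3.1667) + (2.8333)·(2.8333)) / 5 = 54.8333/5 = 10.9667
  S[A,B] = ((1.8333)·(-3.5) + (-4.1667)·(-2.5) + (-1.1667)·(-3.5) + (3.8333)·(2.5) + (-3.1667)·(3.5) + (2.8333)·(3.5)) / 5 = 16.5/5 = 3.3
  S[B,B] = ((-3.5)·(-3.5) + (-2.5)·(-2.5) + (-3.5)·(-3.5) + (2.5)·(2.5) + (3.5)·(3.5) + (3.5)·(3.5)) / 5 = 61.5/5 = 12.3
  S = [[10.9667, 3.3],
 [3.3, 12.3]].

Step 3 — invert S. det(S) = 10.9667·12.3 - (3.3)² = 124.
  S^{-1} = (1/det) · [[d, -b], [-b, a]] = [[0.0992, -0.0266],
 [-0.0266, 0.0884]].

Step 4 — quadratic form (x̄ - mu_0)^T · S^{-1} · (x̄ - mu_0):
  S^{-1} · (x̄ - mu_0) = (0.0105, -0.2874),
  (x̄ - mu_0)^T · [...] = (-0.8333)·(0.0105) + (-3.5)·(-0.2874) = 0.997.

Step 5 — scale by n: T² = 6 · 0.997 = 5.9823.

T² ≈ 5.9823


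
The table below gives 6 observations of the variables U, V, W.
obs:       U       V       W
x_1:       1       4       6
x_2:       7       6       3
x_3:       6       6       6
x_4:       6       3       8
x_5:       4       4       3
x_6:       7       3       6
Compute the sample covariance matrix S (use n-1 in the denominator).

Step 1 — column means:
  mean(U) = (1 + 7 + 6 + 6 + 4 + 7) / 6 = 31/6 = 5.1667
  mean(V) = (4 + 6 + 6 + 3 + 4 + 3) / 6 = 26/6 = 4.3333
  mean(W) = (6 + 3 + 6 + 8 + 3 + 6) / 6 = 32/6 = 5.3333

Step 2 — sample covariance S[i,j] = (1/(n-1)) · Σ_k (x_{k,i} - mean_i) · (x_{k,j} - mean_j), with n-1 = 5.
  S[U,U] = ((-4.1667)·(-4.1667) + (1.8333)·(1.8333) + (0.8333)·(0.8333) + (0.8333)·(0.8333) + (-1.1667)·(-1.1667) + (1.8333)·(1.8333)) / 5 = 26.8333/5 = 5.3667
  S[U,V] = ((-4.1667)·(-0.3333) + (1.8333)·(1.6667) + (0.8333)·(1.6667) + (0.8333)·(-1.3333) + (-1.1667)·(-0.3333) + (1.8333)·(-1.3333)) / 5 = 2.6667/5 = 0.5333
  S[U,W] = ((-4.1667)·(0.6667) + (1.8333)·(-2.3333) + (0.8333)·(0.6667) + (0.8333)·(2.6667) + (-1.1667)·(-2.3333) + (1.8333)·(0.6667)) / 5 = -0.3333/5 = -0.0667
  S[V,V] = ((-0.3333)·(-0.3333) + (1.6667)·(1.6667) + (1.6667)·(1.6667) + (-1.3333)·(-1.3333) + (-0.3333)·(-0.3333) + (-1.3333)·(-1.3333)) / 5 = 9.3333/5 = 1.8667
  S[V,W] = ((-0.3333)·(0.6667) + (1.6667)·(-2.3333) + (1.6667)·(0.6667) + (-1.3333)·(2.6667) + (-0.3333)·(-2.3333) + (-1.3333)·(0.6667)) / 5 = -6.6667/5 = -1.3333
  S[W,W] = ((0.6667)·(0.6667) + (-2.3333)·(-2.3333) + (0.6667)·(0.6667) + (2.6667)·(2.6667) + (-2.3333)·(-2.3333) + (0.6667)·(0.6667)) / 5 = 19.3333/5 = 3.8667

S is symmetric (S[j,i] = S[i,j]). Assembling:

S = [[5.3667, 0.5333, -0.0667],
 [0.5333, 1.8667, -1.3333],
 [-0.0667, -1.3333, 3.8667]]


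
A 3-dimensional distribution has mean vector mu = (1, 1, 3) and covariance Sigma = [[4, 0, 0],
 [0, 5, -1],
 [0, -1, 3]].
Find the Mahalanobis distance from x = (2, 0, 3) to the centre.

Step 1 — centre the observation: (x - mu) = (1, -1, 0).

Step 2 — invert Sigma (cofactor / det for 3×3, or solve directly):
  Sigma^{-1} = [[0.25, 0, 0],
 [0, 0.2143, 0.0714],
 [0, 0.0714, 0.3571]].

Step 3 — form the quadratic (x - mu)^T · Sigma^{-1} · (x - mu):
  Sigma^{-1} · (x - mu) = (0.25, -0.2143, -0.0714).
  (x - mu)^T · [Sigma^{-1} · (x - mu)] = (1)·(0.25) + (-1)·(-0.2143) + (0)·(-0.0714) = 0.4643.

Step 4 — take square root: d = √(0.4643) ≈ 0.6814.

d(x, mu) = √(0.4643) ≈ 0.6814


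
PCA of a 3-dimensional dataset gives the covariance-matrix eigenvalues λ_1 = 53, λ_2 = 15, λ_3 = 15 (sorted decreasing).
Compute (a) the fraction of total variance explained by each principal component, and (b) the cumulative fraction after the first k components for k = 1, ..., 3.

Step 1 — total variance = trace(Sigma) = Σ λ_i = 53 + 15 + 15 = 83.

Step 2 — fraction explained by component i = λ_i / Σ λ:
  PC1: 53/83 = 0.6386
  PC2: 15/83 = 0.1807
  PC3: 15/83 = 0.1807

Step 3 — cumulative fraction after k components = (λ_1 + ... + λ_k) / Σ λ:
  k = 1: 53/83 = 0.6386
  k = 2: (53 + 15)/83 = 68/83 = 0.8193
  k = 3: (53 + 15 + 15)/83 = 83/83 = 1

Summary (fraction, with percent):

explained: PC1 0.6386 (63.86%), PC2 0.1807 (18.07%), PC3 0.1807 (18.07%);  cumulative: 0.6386, 0.8193, 1


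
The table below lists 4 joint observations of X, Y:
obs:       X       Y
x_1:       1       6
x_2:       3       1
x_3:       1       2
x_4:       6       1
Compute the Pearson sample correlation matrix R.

Step 1 — column means:
  mean(X) = (1 + 3 + 1 + 6) / 4 = 11/4 = 2.75
  mean(Y) = (6 + 1 + 2 + 1) / 4 = 10/4 = 2.5

Step 2 — sample variances and covariances s[i,j] = (1/(n-1)) · Σ_k (x_{k,i} - mean_i) · (x_{k,j} - mean_j), with n-1 = 3:
  s[X,X] = ((-1.75)·(-1.75) + (0.25)·(0.25) + (-1.75)·(-1.75) + (3.25)·(3.25)) / 3 = 16.75/3 = 5.5833
  s[X,Y] = ((-1.75)·(3.5) + (0.25)·(-1.5) + (-1.75)·(-0.5) + (3.25)·(-1.5)) / 3 = -10.5/3 = -3.5
  s[Y,Y] = ((3.5)·(3.5) + (-1.5)·(-1.5) + (-0.5)·(-0.5) + (-1.5)·(-1.5)) / 3 = 17/3 = 5.6667
  Sample standard deviations s_i = √(s[i,i]):
  s(X) = √(5.5833) = 2.3629
  s(Y) = √(5.6667) = 2.3805

Step 3 — r_{ij} = s_{ij} / (s_i · s_j):
  r[X,X] = 1 (diagonal).
  r[X,Y] = -3.5 / (2.3629 · 2.3805) = -3.5 / 5.6248 = -0.6222
  r[Y,Y] = 1 (diagonal).

R is symmetric with unit diagonal. Assembling:

R = [[1, -0.6222],
 [-0.6222, 1]]


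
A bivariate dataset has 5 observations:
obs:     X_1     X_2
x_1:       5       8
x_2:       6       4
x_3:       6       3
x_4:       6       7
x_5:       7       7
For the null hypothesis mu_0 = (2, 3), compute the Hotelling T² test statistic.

Step 1 — sample mean vector:
  mean(X_1) = (5 + 6 + 6 + 6 + 7) / 5 = 30/5 = 6
  mean(X_2) = (8 + 4 + 3 + 7 + 7) / 5 = 29/5 = 5.8
  x̄ = (6, 5.8),  deviation x̄ - mu_0 = (6, 5.8) - (2, 3) = (4, 2.8).

Step 2 — sample covariance matrix, S[i,j] = (1/(n-1)) · Σ_k (x_{k,i} - mean_i) · (x_{k,j} - mean_j), divisor n-1 = 4:
  S[X_1,X_1] = ((-1)·(-1) + (0)·(0) + (0)·(0) + (0)·(0) + (1)·(1)) / 4 = 2/4 = 0.5
  S[X_1,X_2] = ((-1)·(2.2) + (0)·(-1.8) + (0)·(-2.8) + (0)·(1.2) + (1)·(1.2)) / 4 = -1/4 = -0.25
  S[X_2,X_2] = ((2.2)·(2.2) + (-1.8)·(-1.8) + (-2.8)·(-2.8) + (1.2)·(1.2) + (1.2)·(1.2)) / 4 = 18.8/4 = 4.7
  S = [[0.5, -0.25],
 [-0.25, 4.7]].

Step 3 — invert S. det(S) = 0.5·4.7 - (-0.25)² = 2.2875.
  S^{-1} = (1/det) · [[d, -b], [-b, a]] = [[2.0546, 0.1093],
 [0.1093, 0.2186]].

Step 4 — quadratic form (x̄ - mu_0)^T · S^{-1} · (x̄ - mu_0):
  S^{-1} · (x̄ - mu_0) = (8.5246, 1.0492),
  (x̄ - mu_0)^T · [...] = (4)·(8.5246) + (2.8)·(1.0492) = 37.0361.

Step 5 — scale by n: T² = 5 · 37.0361 = 185.1803.

T² ≈ 185.1803


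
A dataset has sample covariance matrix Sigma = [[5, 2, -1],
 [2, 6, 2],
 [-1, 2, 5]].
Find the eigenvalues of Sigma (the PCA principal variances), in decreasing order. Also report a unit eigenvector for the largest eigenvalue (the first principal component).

Step 1 — characteristic polynomial p(λ) = det(λI - Sigma) = λ³ - tr·λ² + c_1·λ - det, where tr = trace, c_1 = sum of the principal 2×2 minors, det = det(Sigma):
  tr = 5 + 6 + 5 = 16,
  c_1 = (5·6 - (2)²) + (5·5 - (-1)²) + (6·5 - (2)²) = 26 + 24 + 26 = 76,
  det = 5·(6·5 - (2)²) - (2)·((2)·5 - (2)·(-1)) + (-1)·((2)·(2) - 6·(-1)) = 5·(26) - (2)·(12) + (-1)·(10) = 96.
  So p(λ) = λ³ - 16λ² + 76λ - 96.
Step 2 — look for an integer root (rational root theorem: any rational root is an integer divisor of 96). Testing λ = 2:
  p(2) = 8 - 64 + 152 - 96 = 0  ✓
  Dividing out (λ - 2): p(λ) = (λ - 2)(λ² - 14λ + 48).
Step 3 — remaining eigenvalues from the quadratic λ² - 14λ + 48 = 0:
  Δ = 14² - 4·48 = 196 - 192 = 4,  λ = (14 ± √4)/2 = (14 ± 2)/2 = 8 or 6.
  Sorted: λ_1 = 8,  λ_2 = 6,  λ_3 = 2  (check: sum = 16 = tr ✓).

Step 4 — unit eigenvector for λ_1 = 8: v spans the null space of (Sigma - λ_1 I), whose rows are
  r_1 = (-3, 2, -1),  r_2 = (2, -2, 2),  r_3 = (-1, 2, -3).
  v is orthogonal to every row, so take v ∝ r_1 × r_2 = ((2)·(2) - (-1)·(-2), (-1)·(2) - (-3)·(2), (-3)·(-2) - (2)·(2)) = (2, 4, 2).
  Rescale (divide by 2): u = (1, 2, 1).
  ||u|| = √((1)² + (2)² + (1)²) = √(6) ≈ 2.4495,  v_1 = u/||u|| ≈ (0.4082, 0.8165, 0.4082) (||v_1|| = 1).

λ_1 = 8,  λ_2 = 6,  λ_3 = 2;  v_1 ≈ (0.4082, 0.8165, 0.4082)


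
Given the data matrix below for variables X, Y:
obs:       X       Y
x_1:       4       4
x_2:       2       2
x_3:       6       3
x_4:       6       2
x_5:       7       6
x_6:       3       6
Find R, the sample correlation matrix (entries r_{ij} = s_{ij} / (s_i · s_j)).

Step 1 — column means:
  mean(X) = (4 + 2 + 6 + 6 + 7 + 3) / 6 = 28/6 = 4.6667
  mean(Y) = (4 + 2 + 3 + 2 + 6 + 6) / 6 = 23/6 = 3.8333

Step 2 — sample variances and covariances s[i,j] = (1/(n-1)) · Σ_k (x_{k,i} - mean_i) · (x_{k,j} - mean_j), with n-1 = 5:
  s[X,X] = ((-0.6667)·(-0.6667) + (-2.6667)·(-2.6667) + (1.3333)·(1.3333) + (1.3333)·(1.3333) + (2.3333)·(2.3333) + (-1.6667)·(-1.6667)) / 5 = 19.3333/5 = 3.8667
  s[X,Y] = ((-0.6667)·(0.1667) + (-2.6667)·(-1.8333) + (1.3333)·(-0.8333) + (1.3333)·(-1.8333) + (2.3333)·(2.1667) + (-1.6667)·(2.1667)) / 5 = 2.6667/5 = 0.5333
  s[Y,Y] = ((0.1667)·(0.1667) + (-1.8333)·(-1.8333) + (-0.8333)·(-0.8333) + (-1.8333)·(-1.8333) + (2.1667)·(2.1667) + (2.1667)·(2.1667)) / 5 = 16.8333/5 = 3.3667
  Sample standard deviations s_i = √(s[i,i]):
  s(X) = √(3.8667) = 1.9664
  s(Y) = √(3.3667) = 1.8348

Step 3 — r_{ij} = s_{ij} / (s_i · s_j):
  r[X,X] = 1 (diagonal).
  r[X,Y] = 0.5333 / (1.9664 · 1.8348) = 0.5333 / 3.608 = 0.1478
  r[Y,Y] = 1 (diagonal).

R is symmetric with unit diagonal. Assembling:

R = [[1, 0.1478],
 [0.1478, 1]]


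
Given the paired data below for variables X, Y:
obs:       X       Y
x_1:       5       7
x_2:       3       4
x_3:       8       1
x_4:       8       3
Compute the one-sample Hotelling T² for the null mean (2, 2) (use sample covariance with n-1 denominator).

Step 1 — sample mean vector:
  mean(X) = (5 + 3 + 8 + 8) / 4 = 24/4 = 6
  mean(Y) = (7 + 4 + 1 + 3) / 4 = 15/4 = 3.75
  x̄ = (6, 3.75),  deviation x̄ - mu_0 = (6, 3.75) - (2, 2) = (4, 1.75).

Step 2 — sample covariance matrix, S[i,j] = (1/(n-1)) · Σ_k (x_{k,i} - mean_i) · (x_{k,j} - mean_j), divisor n-1 = 3:
  S[X,X] = ((-1)·(-1) + (-3)·(-3) + (2)·(2) + (2)·(2)) / 3 = 18/3 = 6
  S[X,Y] = ((-1)·(3.25) + (-3)·(0.25) + (2)·(-2.75) + (2)·(-0.75)) / 3 = -11/3 = -3.6667
  S[Y,Y] = ((3.25)·(3.25) + (0.25)·(0.25) + (-2.75)·(-2.75) + (-0.75)·(-0.75)) / 3 = 18.75/3 = 6.25
  S = [[6, -3.6667],
 [-3.6667, 6.25]].

Step 3 — invert S. det(S) = 6·6.25 - (-3.6667)² = 24.0556.
  S^{-1} = (1/det) · [[d, -b], [-b, a]] = [[0.2598, 0.1524],
 [0.1524, 0.2494]].

Step 4 — quadratic form (x̄ - mu_0)^T · S^{-1} · (x̄ - mu_0):
  S^{-1} · (x̄ - mu_0) = (1.306, 1.0462),
  (x̄ - mu_0)^T · [...] = (4)·(1.306) + (1.75)·(1.0462) = 7.0548.

Step 5 — scale by n: T² = 4 · 7.0548 = 28.2194.

T² ≈ 28.2194


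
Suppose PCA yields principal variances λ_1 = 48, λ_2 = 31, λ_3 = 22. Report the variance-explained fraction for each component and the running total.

Step 1 — total variance = trace(Sigma) = Σ λ_i = 48 + 31 + 22 = 101.

Step 2 — fraction explained by component i = λ_i / Σ λ:
  PC1: 48/101 = 0.4752
  PC2: 31/101 = 0.3069
  PC3: 22/101 = 0.2178

Step 3 — cumulative fraction after k components = (λ_1 + ... + λ_k) / Σ λ:
  k = 1: 48/101 = 0.4752
  k = 2: (48 + 31)/101 = 79/101 = 0.7822
  k = 3: (48 + 31 + 22)/101 = 101/101 = 1

Summary (fraction, with percent):

explained: PC1 0.4752 (47.52%), PC2 0.3069 (30.69%), PC3 0.2178 (21.78%);  cumulative: 0.4752, 0.7822, 1


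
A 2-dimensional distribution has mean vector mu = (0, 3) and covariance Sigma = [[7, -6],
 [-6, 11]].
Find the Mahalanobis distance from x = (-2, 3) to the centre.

Step 1 — centre the observation: (x - mu) = (-2, 0).

Step 2 — invert Sigma. det(Sigma) = 7·11 - (-6)² = 41.
  Sigma^{-1} = (1/det) · [[d, -b], [-b, a]] = [[0.2683, 0.1463],
 [0.1463, 0.1707]].

Step 3 — form the quadratic (x - mu)^T · Sigma^{-1} · (x - mu):
  Sigma^{-1} · (x - mu) = (-0.5366, -0.2927).
  (x - mu)^T · [Sigma^{-1} · (x - mu)] = (-2)·(-0.5366) + (0)·(-0.2927) = 1.0732.

Step 4 — take square root: d = √(1.0732) ≈ 1.0359.

d(x, mu) = √(1.0732) ≈ 1.0359


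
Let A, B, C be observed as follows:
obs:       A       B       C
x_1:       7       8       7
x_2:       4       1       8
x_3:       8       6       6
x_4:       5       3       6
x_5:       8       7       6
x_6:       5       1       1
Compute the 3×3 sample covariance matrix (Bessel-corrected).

Step 1 — column means:
  mean(A) = (7 + 4 + 8 + 5 + 8 + 5) / 6 = 37/6 = 6.1667
  mean(B) = (8 + 1 + 6 + 3 + 7 + 1) / 6 = 26/6 = 4.3333
  mean(C) = (7 + 8 + 6 + 6 + 6 + 1) / 6 = 34/6 = 5.6667

Step 2 — sample covariance S[i,j] = (1/(n-1)) · Σ_k (x_{k,i} - mean_i) · (x_{k,j} - mean_j), with n-1 = 5.
  S[A,A] = ((0.8333)·(0.8333) + (-2.1667)·(-2.1667) + (1.8333)·(1.8333) + (-1.1667)·(-1.1667) + (1.8333)·(1.8333) + (-1.1667)·(-1.1667)) / 5 = 14.8333/5 = 2.9667
  S[A,B] = ((0.8333)·(3.6667) + (-2.1667)·(-3.3333) + (1.8333)·(1.6667) + (-1.1667)·(-1.3333) + (1.8333)·(2.6667) + (-1.1667)·(-3.3333)) / 5 = 23.6667/5 = 4.7333
  S[A,C] = ((0.8333)·(1.3333) + (-2.1667)·(2.3333) + (1.8333)·(0.3333) + (-1.1667)·(0.3333) + (1.8333)·(0.3333) + (-1.1667)·(-4.6667)) / 5 = 2.3333/5 = 0.4667
  S[B,B] = ((3.6667)·(3.6667) + (-3.3333)·(-3.3333) + (1.6667)·(1.6667) + (-1.3333)·(-1.3333) + (2.6667)·(2.6667) + (-3.3333)·(-3.3333)) / 5 = 47.3333/5 = 9.4667
  S[B,C] = ((3.6667)·(1.3333) + (-3.3333)·(2.3333) + (1.6667)·(0.3333) + (-1.3333)·(0.3333) + (2.6667)·(0.3333) + (-3.3333)·(-4.6667)) / 5 = 13.6667/5 = 2.7333
  S[C,C] = ((1.3333)·(1.3333) + (2.3333)·(2.3333) + (0.3333)·(0.3333) + (0.3333)·(0.3333) + (0.3333)·(0.3333) + (-4.6667)·(-4.6667)) / 5 = 29.3333/5 = 5.8667

S is symmetric (S[j,i] = S[i,j]). Assembling:

S = [[2.9667, 4.7333, 0.4667],
 [4.7333, 9.4667, 2.7333],
 [0.4667, 2.7333, 5.8667]]


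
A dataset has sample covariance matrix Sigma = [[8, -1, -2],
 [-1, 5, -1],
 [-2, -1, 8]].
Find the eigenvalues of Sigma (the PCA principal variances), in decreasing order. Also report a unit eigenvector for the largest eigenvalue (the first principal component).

Step 1 — characteristic polynomial p(λ) = det(λI - Sigma) = λ³ - tr·λ² + c_1·λ - det, where tr = trace, c_1 = sum of the principal 2×2 minors, det = det(Sigma):
  tr = 8 + 5 + 8 = 21,
  c_1 = (8·5 - (-1)²) + (8·8 - (-2)²) + (5·8 - (-1)²) = 39 + 60 + 39 = 138,
  det = 8·(5·8 - (-1)²) - (-1)·((-1)·8 - (-1)·(-2)) + (-2)·((-1)·(-1) - 5·(-2)) = 8·(39) - (-1)·(-10) + (-2)·(11) = 280.
  So p(λ) = λ³ - 21λ² + 138λ - 280.
Step 2 — look for an integer root (rational root theorem: any rational root is an integer divisor of 280). Testing λ = 4:
  p(4) = 64 - 336 + 552 - 280 = 0  ✓
  Dividing out (λ - 4): p(λ) = (λ - 4)(λ² - 17λ + 70).
Step 3 — remaining eigenvalues from the quadratic λ² - 17λ + 70 = 0:
  Δ = 17² - 4·70 = 289 - 280 = 9,  λ = (17 ± √9)/2 = (17 ± 3)/2 = 10 or 7.
  Sorted: λ_1 = 10,  λ_2 = 7,  λ_3 = 4  (check: sum = 21 = tr ✓).

Step 4 — unit eigenvector for λ_1 = 10: v spans the null space of (Sigma - λ_1 I), whose rows are
  r_1 = (-2, -1, -2),  r_2 = (-1, -5, -1),  r_3 = (-2, -1, -2).
  v is orthogonal to every row, so take v ∝ r_1 × r_2 = ((-1)·(-1) - (-2)·(-5), (-2)·(-1) - (-2)·(-1), (-2)·(-5) - (-1)·(-1)) = (-9, 0, 9).
  Rescale (divide by 9; multiply by -1 so the first nonzero entry is positive): u = (1, 0, -1).
  ||u|| = √((1)² + (0)² + (-1)²) = √(2) ≈ 1.4142,  v_1 = u/||u|| ≈ (0.7071, 0, -0.7071) (||v_1|| = 1).

λ_1 = 10,  λ_2 = 7,  λ_3 = 4;  v_1 ≈ (0.7071, 0, -0.7071)


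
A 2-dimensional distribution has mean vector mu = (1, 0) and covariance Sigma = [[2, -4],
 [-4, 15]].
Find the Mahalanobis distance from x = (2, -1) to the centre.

Step 1 — centre the observation: (x - mu) = (1, -1).

Step 2 — invert Sigma. det(Sigma) = 2·15 - (-4)² = 14.
  Sigma^{-1} = (1/det) · [[d, -b], [-b, a]] = [[1.0714, 0.2857],
 [0.2857, 0.1429]].

Step 3 — form the quadratic (x - mu)^T · Sigma^{-1} · (x - mu):
  Sigma^{-1} · (x - mu) = (0.7857, 0.1429).
  (x - mu)^T · [Sigma^{-1} · (x - mu)] = (1)·(0.7857) + (-1)·(0.1429) = 0.6429.

Step 4 — take square root: d = √(0.6429) ≈ 0.8018.

d(x, mu) = √(0.6429) ≈ 0.8018


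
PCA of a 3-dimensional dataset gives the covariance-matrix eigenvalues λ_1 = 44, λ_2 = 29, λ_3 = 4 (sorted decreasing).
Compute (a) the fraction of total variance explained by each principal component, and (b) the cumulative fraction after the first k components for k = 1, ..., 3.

Step 1 — total variance = trace(Sigma) = Σ λ_i = 44 + 29 + 4 = 77.

Step 2 — fraction explained by component i = λ_i / Σ λ:
  PC1: 44/77 = 0.5714
  PC2: 29/77 = 0.3766
  PC3: 4/77 = 0.0519

Step 3 — cumulative fraction after k components = (λ_1 + ... + λ_k) / Σ λ:
  k = 1: 44/77 = 0.5714
  k = 2: (44 + 29)/77 = 73/77 = 0.9481
  k = 3: (44 + 29 + 4)/77 = 77/77 = 1

Summary (fraction, with percent):

explained: PC1 0.5714 (57.14%), PC2 0.3766 (37.66%), PC3 0.0519 (5.19%);  cumulative: 0.5714, 0.9481, 1


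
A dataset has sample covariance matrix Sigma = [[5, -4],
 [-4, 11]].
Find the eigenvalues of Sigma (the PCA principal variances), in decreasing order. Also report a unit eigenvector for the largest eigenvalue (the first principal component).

Step 1 — characteristic polynomial of 2×2 Sigma:
  det(Sigma - λI) = λ² - trace · λ + det = 0.
  trace = 5 + 11 = 16, det = 5·11 - (-4)² = 39.
Step 2 — discriminant:
  Δ = trace² - 4·det = 256 - 156 = 100.
Step 3 — eigenvalues:
  λ = (trace ± √Δ)/2 = (16 ± 10)/2,
  λ_1 = 13,  λ_2 = 3.

Step 4 — unit eigenvector for λ_1: solve (Sigma - λ_1 I)v = 0. First row:
  (5 - 13)·v_x + (-4)·v_y = 0, i.e. (-8)·v_x + (-4)·v_y = 0,
  so v ∝ (b, λ_1 - a) = (-4, 8); multiply by -1 so the first entry is positive: u = (4, -8).
  ||u|| = √((4)² + (-8)²) = √(80) ≈ 8.9443,
  v_1 = u/||u|| ≈ (0.4472, -0.8944) (||v_1|| = 1).

λ_1 = 13,  λ_2 = 3;  v_1 ≈ (0.4472, -0.8944)


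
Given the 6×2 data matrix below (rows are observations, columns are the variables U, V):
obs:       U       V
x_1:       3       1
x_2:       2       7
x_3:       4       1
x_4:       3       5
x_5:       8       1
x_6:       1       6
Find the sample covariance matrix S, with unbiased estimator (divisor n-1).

Step 1 — column means:
  mean(U) = (3 + 2 + 4 + 3 + 8 + 1) / 6 = 21/6 = 3.5
  mean(V) = (1 + 7 + 1 + 5 + 1 + 6) / 6 = 21/6 = 3.5

Step 2 — sample covariance S[i,j] = (1/(n-1)) · Σ_k (x_{k,i} - mean_i) · (x_{k,j} - mean_j), with n-1 = 5.
  S[U,U] = ((-0.5)·(-0.5) + (-1.5)·(-1.5) + (0.5)·(0.5) + (-0.5)·(-0.5) + (4.5)·(4.5) + (-2.5)·(-2.5)) / 5 = 29.5/5 = 5.9
  S[U,V] = ((-0.5)·(-2.5) + (-1.5)·(3.5) + (0.5)·(-2.5) + (-0.5)·(1.5) + (4.5)·(-2.5) + (-2.5)·(2.5)) / 5 = -23.5/5 = -4.7
  S[V,V] = ((-2.5)·(-2.5) + (3.5)·(3.5) + (-2.5)·(-2.5) + (1.5)·(1.5) + (-2.5)·(-2.5) + (2.5)·(2.5)) / 5 = 39.5/5 = 7.9

S is symmetric (S[j,i] = S[i,j]). Assembling:

S = [[5.9, -4.7],
 [-4.7, 7.9]]


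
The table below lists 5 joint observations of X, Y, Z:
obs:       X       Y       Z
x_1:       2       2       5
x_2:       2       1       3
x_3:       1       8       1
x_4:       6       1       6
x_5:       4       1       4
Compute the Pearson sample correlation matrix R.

Step 1 — column means:
  mean(X) = (2 + 2 + 1 + 6 + 4) / 5 = 15/5 = 3
  mean(Y) = (2 + 1 + 8 + 1 + 1) / 5 = 13/5 = 2.6
  mean(Z) = (5 + 3 + 1 + 6 + 4) / 5 = 19/5 = 3.8

Step 2 — sample variances and covariances s[i,j] = (1/(n-1)) · Σ_k (x_{k,i} - mean_i) · (x_{k,j} - mean_j), with n-1 = 4:
  s[X,X] = ((-1)·(-1) + (-1)·(-1) + (-2)·(-2) + (3)·(3) + (1)·(1)) / 4 = 16/4 = 4
  s[X,Y] = ((-1)·(-0.6) + (-1)·(-1.6) + (-2)·(5.4) + (3)·(-1.6) + (1)·(-1.6)) / 4 = -15/4 = -3.75
  s[X,Z] = ((-1)·(1.2) + (-1)·(-0.8) + (-2)·(-2.8) + (3)·(2.2) + (1)·(0.2)) / 4 = 12/4 = 3
  s[Y,Y] = ((-0.6)·(-0.6) + (-1.6)·(-1.6) + (5.4)·(5.4) + (-1.6)·(-1.6) + (-1.6)·(-1.6)) / 4 = 37.2/4 = 9.3
  s[Y,Z] = ((-0.6)·(1.2) + (-1.6)·(-0.8) + (5.4)·(-2.8) + (-1.6)·(2.2) + (-1.6)·(0.2)) / 4 = -18.4/4 = -4.6
  s[Z,Z] = ((1.2)·(1.2) + (-0.8)·(-0.8) + (-2.8)·(-2.8) + (2.2)·(2.2) + (0.2)·(0.2)) / 4 = 14.8/4 = 3.7
  Sample standard deviations s_i = √(s[i,i]):
  s(X) = √(4) = 2
  s(Y) = √(9.3) = 3.0496
  s(Z) = √(3.7) = 1.9235

Step 3 — r_{ij} = s_{ij} / (s_i · s_j):
  r[X,X] = 1 (diagonal).
  r[X,Y] = -3.75 / (2 · 3.0496) = -3.75 / 6.0992 = -0.6148
  r[X,Z] = 3 / (2 · 1.9235) = 3 / 3.8471 = 0.7798
  r[Y,Y] = 1 (diagonal).
  r[Y,Z] = -4.6 / (3.0496 · 1.9235) = -4.6 / 5.866 = -0.7842
  r[Z,Z] = 1 (diagonal).

R is symmetric with unit diagonal. Assembling:

R = [[1, -0.6148, 0.7798],
 [-0.6148, 1, -0.7842],
 [0.7798, -0.7842, 1]]


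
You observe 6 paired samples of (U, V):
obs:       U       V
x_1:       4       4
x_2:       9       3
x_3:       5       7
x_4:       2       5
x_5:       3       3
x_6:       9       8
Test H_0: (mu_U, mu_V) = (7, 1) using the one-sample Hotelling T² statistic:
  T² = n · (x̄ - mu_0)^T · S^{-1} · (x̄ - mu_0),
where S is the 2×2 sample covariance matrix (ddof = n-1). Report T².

Step 1 — sample mean vector:
  mean(U) = (4 + 9 + 5 + 2 + 3 + 9) / 6 = 32/6 = 5.3333
  mean(V) = (4 + 3 + 7 + 5 + 3 + 8) / 6 = 30/6 = 5
  x̄ = (5.3333, 5),  deviation x̄ - mu_0 = (5.3333, 5) - (7, 1) = (-1.6667, 4).

Step 2 — sample covariance matrix, S[i,j] = (1/(n-1)) · Σ_k (x_{k,i} - mean_i) · (x_{k,j} - mean_j), divisor n-1 = 5:
  S[U,U] = ((-1.3333)·(-1.3333) + (3.6667)·(3.6667) + (-0.3333)·(-0.3333) + (-3.3333)·(-3.3333) + (-2.3333)·(-2.3333) + (3.6667)·(3.6667)) / 5 = 45.3333/5 = 9.0667
  S[U,V] = ((-1.3333)·(-1) + (3.6667)·(-2) + (-0.3333)·(2) + (-3.3333)·(0) + (-2.3333)·(-2) + (3.6667)·(3)) / 5 = 9/5 = 1.8
  S[V,V] = ((-1)·(-1) + (-2)·(-2) + (2)·(2) + (0)·(0) + (-2)·(-2) + (3)·(3)) / 5 = 22/5 = 4.4
  S = [[9.0667, 1.8],
 [1.8, 4.4]].

Step 3 — invert S. det(S) = 9.0667·4.4 - (1.8)² = 36.6533.
  S^{-1} = (1/det) · [[d, -b], [-b, a]] = [[0.12, -0.0491],
 [-0.0491, 0.2474]].

Step 4 — quadratic form (x̄ - mu_0)^T · S^{-1} · (x̄ - mu_0):
  S^{-1} · (x̄ - mu_0) = (-0.3965, 1.0713),
  (x̄ - mu_0)^T · [...] = (-1.6667)·(-0.3965) + (4)·(1.0713) = 4.946.

Step 5 — scale by n: T² = 6 · 4.946 = 29.6762.

T² ≈ 29.6762


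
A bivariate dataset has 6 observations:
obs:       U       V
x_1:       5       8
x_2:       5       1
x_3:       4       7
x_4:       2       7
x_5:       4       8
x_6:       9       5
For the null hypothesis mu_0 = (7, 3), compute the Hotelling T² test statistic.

Step 1 — sample mean vector:
  mean(U) = (5 + 5 + 4 + 2 + 4 + 9) / 6 = 29/6 = 4.8333
  mean(V) = (8 + 1 + 7 + 7 + 8 + 5) / 6 = 36/6 = 6
  x̄ = (4.8333, 6),  deviation x̄ - mu_0 = (4.8333, 6) - (7, 3) = (-2.1667, 3).

Step 2 — sample covariance matrix, S[i,j] = (1/(n-1)) · Σ_k (x_{k,i} - mean_i) · (x_{k,j} - mean_j), divisor n-1 = 5:
  S[U,U] = ((0.1667)·(0.1667) + (0.1667)·(0.1667) + (-0.8333)·(-0.8333) + (-2.8333)·(-2.8333) + (-0.8333)·(-0.8333) + (4.1667)·(4.1667)) / 5 = 26.8333/5 = 5.3667
  S[U,V] = ((0.1667)·(2) + (0.1667)·(-5) + (-0.8333)·(1) + (-2.8333)·(1) + (-0.8333)·(2) + (4.1667)·(-1)) / 5 = -10/5 = -2
  S[V,V] = ((2)·(2) + (-5)·(-5) + (1)·(1) + (1)·(1) + (2)·(2) + (-1)·(-1)) / 5 = 36/5 = 7.2
  S = [[5.3667, -2],
 [-2, 7.2]].

Step 3 — invert S. det(S) = 5.3667·7.2 - (-2)² = 34.64.
  S^{-1} = (1/det) · [[d, -b], [-b, a]] = [[0.2079, 0.0577],
 [0.0577, 0.1549]].

Step 4 — quadratic form (x̄ - mu_0)^T · S^{-1} · (x̄ - mu_0):
  S^{-1} · (x̄ - mu_0) = (-0.2771, 0.3397),
  (x̄ - mu_0)^T · [...] = (-2.1667)·(-0.2771) + (3)·(0.3397) = 1.6195.

Step 5 — scale by n: T² = 6 · 1.6195 = 9.7171.

T² ≈ 9.7171
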